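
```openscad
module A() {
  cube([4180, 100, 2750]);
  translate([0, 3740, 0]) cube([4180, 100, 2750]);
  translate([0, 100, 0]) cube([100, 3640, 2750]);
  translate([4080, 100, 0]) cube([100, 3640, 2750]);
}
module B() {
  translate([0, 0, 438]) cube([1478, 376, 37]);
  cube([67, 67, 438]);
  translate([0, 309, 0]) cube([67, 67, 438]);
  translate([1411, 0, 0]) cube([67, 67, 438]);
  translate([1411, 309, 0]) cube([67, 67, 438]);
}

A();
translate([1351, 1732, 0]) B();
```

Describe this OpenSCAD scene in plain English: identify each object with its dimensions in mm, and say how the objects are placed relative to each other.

A is a box-shaped house frame (walls only): outside footprint 4180×3840 mm, wall height 2750 mm, wall thickness 100 mm. The two y-facing walls run the full x-width; the two x-facing walls fit between the inner faces of the y-facing walls.

B is a long wooden bench with a 1478 mm (x) × 376 mm (y) seat, 37 mm thick, its top surface 475 mm above the floor. Four 67 mm square legs at the seat corners, flush with the edges, run from z = 0 to the seat underside.

The bench sits inside the house frame, centred.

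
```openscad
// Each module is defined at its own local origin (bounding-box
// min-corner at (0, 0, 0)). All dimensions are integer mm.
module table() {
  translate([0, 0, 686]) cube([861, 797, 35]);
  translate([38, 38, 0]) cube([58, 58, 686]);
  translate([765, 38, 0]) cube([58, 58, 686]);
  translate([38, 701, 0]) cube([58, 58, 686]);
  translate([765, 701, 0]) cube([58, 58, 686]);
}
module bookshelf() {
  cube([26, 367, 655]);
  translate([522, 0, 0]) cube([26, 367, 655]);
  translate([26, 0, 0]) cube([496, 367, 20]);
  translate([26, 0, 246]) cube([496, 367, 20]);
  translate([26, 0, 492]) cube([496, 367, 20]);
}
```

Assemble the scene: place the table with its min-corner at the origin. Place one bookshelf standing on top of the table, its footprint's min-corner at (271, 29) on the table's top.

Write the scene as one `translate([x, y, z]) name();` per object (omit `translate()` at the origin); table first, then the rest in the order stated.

table();
translate([271, 29, 721]) bookshelf();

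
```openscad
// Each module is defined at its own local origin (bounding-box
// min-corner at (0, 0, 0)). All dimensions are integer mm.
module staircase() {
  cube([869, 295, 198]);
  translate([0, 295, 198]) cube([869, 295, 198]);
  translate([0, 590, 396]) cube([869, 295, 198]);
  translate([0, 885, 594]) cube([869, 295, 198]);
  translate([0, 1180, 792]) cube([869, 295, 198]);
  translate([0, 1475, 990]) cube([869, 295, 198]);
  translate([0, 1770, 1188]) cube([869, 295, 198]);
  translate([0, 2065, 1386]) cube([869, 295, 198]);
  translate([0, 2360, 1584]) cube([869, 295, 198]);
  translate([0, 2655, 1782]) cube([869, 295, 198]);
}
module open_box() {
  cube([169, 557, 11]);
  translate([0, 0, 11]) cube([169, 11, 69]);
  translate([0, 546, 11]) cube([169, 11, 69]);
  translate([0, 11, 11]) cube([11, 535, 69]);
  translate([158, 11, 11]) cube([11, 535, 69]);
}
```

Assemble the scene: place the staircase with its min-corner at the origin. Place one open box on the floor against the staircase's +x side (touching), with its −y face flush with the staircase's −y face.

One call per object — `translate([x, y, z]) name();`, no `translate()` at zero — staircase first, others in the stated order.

staircase();
translate([869, 0, 0]) open_box();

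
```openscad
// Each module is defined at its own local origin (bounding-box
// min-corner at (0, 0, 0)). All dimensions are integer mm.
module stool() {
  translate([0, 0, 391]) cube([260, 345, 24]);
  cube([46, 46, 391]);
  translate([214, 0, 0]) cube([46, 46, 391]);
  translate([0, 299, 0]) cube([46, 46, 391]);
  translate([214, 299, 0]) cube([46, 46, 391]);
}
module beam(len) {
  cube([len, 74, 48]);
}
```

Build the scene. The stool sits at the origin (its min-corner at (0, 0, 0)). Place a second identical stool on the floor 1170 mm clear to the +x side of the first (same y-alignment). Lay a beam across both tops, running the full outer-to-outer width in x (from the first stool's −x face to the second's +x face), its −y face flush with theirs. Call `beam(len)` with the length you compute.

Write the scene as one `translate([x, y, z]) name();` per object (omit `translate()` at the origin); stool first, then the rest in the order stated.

stool();
translate([1430, 0, 0]) stool();
translate([0, 0, 415]) beam(1690);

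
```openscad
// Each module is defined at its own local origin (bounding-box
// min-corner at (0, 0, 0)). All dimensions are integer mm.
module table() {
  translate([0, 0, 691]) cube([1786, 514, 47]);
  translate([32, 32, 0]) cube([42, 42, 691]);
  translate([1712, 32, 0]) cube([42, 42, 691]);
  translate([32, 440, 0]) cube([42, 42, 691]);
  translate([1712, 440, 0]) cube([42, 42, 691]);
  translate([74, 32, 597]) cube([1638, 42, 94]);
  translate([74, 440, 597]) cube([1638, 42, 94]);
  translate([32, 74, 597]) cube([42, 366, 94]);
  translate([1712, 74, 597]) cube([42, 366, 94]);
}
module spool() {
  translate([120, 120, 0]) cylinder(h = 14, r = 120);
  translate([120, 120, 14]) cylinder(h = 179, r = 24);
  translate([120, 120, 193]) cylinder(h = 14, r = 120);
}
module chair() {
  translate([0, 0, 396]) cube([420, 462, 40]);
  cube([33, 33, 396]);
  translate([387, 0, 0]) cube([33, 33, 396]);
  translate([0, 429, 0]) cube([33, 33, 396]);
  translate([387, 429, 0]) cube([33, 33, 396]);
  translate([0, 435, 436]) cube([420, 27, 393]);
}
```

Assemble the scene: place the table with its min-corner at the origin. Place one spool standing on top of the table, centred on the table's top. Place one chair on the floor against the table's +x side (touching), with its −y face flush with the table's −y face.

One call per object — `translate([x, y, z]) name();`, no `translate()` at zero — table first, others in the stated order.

table();
translate([773, 137, 738]) spool();
translate([1786, 0, 0]) chair();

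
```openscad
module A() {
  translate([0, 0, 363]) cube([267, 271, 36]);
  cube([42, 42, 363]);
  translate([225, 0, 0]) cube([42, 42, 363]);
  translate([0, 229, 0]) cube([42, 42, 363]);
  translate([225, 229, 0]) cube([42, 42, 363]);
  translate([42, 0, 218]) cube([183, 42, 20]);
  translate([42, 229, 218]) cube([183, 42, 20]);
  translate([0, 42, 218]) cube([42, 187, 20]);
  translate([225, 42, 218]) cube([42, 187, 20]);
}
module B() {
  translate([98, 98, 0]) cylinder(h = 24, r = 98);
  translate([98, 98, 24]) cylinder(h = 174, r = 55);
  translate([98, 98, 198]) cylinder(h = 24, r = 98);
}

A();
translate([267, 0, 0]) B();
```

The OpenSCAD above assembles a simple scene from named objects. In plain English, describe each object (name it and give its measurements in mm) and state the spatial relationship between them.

A is a four-legged stool. The seat is a 267×271×36 mm slab whose top surface is at z = 399 mm; four square legs, each 42×42 mm in cross-section, run from the floor (z = 0) to the underside of the seat, each flush with a corner of the seat. Four stretchers, 42 mm wide and 20 mm tall, connect adjacent legs with their undersides at z = 218 mm, each running between the inner faces of the legs it joins and aligned with the legs' outer faces on the other axis.

B is a spool: two coaxial disc flanges of radius 98 mm and thickness 24 mm, joined by a core cylinder of radius 55 mm and height 174 mm. The lower flange rests on z = 0 and the three cylinders share a vertical axis.

The spool is against the stool's +x side, with their −y faces flush.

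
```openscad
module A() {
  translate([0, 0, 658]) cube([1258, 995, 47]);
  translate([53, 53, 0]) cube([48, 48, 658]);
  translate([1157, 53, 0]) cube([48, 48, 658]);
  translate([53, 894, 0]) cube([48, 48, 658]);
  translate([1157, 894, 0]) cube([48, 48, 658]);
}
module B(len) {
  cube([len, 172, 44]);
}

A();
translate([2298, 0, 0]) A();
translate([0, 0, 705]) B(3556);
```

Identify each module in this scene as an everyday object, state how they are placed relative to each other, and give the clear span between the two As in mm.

A is a table. B is a beam. A beam spans the tops of two tables. The clear span between the two tables is 1040 mm.

Second table starts at x = 2298; first ends at x = 1258; clear span = 2298 − 1258 = 1040 mm.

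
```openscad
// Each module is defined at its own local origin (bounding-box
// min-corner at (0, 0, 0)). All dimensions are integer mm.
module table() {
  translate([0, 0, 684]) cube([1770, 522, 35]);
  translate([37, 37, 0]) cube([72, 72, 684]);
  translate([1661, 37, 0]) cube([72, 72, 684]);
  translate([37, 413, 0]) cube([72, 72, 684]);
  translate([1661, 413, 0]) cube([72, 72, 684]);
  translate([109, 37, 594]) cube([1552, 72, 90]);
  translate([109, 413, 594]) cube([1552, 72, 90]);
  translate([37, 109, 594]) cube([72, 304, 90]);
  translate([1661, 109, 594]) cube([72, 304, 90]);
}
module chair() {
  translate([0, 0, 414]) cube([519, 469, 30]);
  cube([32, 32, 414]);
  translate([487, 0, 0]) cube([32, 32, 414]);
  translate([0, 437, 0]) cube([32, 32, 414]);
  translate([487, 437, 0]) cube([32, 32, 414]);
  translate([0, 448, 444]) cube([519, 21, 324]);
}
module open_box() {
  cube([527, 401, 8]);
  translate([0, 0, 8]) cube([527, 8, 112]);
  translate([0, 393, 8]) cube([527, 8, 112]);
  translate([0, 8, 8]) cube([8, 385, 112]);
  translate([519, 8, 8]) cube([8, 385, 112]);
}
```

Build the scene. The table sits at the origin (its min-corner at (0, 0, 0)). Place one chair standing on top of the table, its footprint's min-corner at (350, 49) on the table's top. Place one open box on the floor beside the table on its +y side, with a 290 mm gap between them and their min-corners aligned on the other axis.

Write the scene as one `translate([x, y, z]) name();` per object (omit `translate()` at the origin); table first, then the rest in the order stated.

table();
translate([350, 49, 719]) chair();
translate([0, 812, 0]) open_box();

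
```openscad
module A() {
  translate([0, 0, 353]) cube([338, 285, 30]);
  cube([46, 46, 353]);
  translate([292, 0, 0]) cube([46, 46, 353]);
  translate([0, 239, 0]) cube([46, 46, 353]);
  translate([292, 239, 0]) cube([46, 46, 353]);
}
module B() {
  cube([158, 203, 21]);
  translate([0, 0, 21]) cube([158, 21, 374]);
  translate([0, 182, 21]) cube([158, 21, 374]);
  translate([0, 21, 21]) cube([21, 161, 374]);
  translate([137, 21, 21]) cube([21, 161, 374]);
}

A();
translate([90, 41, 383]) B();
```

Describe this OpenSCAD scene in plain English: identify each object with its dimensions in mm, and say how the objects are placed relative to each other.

A is a four-legged stool. The seat is a 338×285×30 mm slab whose top surface is at z = 383 mm; four square legs, each 46×46 mm in cross-section, run from the floor (z = 0) to the underside of the seat, each flush with a corner of the seat.

B is an open storage box with external size 158×203×395 mm and wall thickness 21 mm (the base is also 21 mm thick). The base covers the whole footprint; the four walls stand on the base, with the y-facing walls full-width and the x-facing walls fitting between their inner faces.

The open box is on top of the stool, centred.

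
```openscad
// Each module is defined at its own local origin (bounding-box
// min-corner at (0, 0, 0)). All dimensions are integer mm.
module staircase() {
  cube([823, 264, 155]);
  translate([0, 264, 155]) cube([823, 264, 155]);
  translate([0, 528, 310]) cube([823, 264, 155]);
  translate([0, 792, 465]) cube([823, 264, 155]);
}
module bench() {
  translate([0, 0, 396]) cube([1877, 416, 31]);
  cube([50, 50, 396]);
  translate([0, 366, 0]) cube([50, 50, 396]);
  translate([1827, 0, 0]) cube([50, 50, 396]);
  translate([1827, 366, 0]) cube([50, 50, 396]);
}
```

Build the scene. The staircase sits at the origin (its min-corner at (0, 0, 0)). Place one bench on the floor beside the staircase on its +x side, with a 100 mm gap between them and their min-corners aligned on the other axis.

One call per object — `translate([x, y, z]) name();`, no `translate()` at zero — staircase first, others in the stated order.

staircase();
translate([923, 0, 0]) bench();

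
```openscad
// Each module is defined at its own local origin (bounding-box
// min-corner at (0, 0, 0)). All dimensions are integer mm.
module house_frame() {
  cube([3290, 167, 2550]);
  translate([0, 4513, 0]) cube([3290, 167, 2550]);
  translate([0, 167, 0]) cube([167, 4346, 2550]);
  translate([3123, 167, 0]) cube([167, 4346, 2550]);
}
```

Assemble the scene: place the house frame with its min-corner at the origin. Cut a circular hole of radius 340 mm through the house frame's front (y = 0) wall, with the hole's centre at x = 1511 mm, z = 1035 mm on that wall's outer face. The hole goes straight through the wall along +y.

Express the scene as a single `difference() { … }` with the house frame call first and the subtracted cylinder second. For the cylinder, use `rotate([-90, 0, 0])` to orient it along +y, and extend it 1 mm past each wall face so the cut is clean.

difference() {
  house_frame();
  translate([1511, -1, 1035]) rotate([-90, 0, 0]) cylinder(h = 169, r = 340);
}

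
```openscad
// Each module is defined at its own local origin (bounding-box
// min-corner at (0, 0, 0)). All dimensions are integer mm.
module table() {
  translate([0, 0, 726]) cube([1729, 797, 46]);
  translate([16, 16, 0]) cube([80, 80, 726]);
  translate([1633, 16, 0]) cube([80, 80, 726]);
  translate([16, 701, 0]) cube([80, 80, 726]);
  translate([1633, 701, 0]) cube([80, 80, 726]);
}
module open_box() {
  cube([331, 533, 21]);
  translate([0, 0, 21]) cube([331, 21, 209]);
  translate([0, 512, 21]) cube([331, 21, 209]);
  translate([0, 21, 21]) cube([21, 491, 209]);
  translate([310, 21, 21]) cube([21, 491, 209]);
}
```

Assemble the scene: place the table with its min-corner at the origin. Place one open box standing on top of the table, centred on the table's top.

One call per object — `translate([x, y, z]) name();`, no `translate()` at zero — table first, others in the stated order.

table();
translate([699, 132, 772]) open_box();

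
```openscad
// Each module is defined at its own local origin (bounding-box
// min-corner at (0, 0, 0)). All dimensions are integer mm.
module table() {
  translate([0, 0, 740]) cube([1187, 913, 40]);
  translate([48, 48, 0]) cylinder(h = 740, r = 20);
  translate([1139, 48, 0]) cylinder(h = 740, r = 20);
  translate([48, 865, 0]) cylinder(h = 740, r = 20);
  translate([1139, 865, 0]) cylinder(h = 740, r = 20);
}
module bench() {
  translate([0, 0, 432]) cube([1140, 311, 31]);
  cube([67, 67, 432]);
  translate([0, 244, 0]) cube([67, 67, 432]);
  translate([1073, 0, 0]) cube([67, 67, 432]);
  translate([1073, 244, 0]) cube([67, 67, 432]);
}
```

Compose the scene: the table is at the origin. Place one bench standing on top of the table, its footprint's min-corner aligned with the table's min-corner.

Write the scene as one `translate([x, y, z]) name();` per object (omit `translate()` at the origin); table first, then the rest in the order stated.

table();
translate([0, 0, 780]) bench();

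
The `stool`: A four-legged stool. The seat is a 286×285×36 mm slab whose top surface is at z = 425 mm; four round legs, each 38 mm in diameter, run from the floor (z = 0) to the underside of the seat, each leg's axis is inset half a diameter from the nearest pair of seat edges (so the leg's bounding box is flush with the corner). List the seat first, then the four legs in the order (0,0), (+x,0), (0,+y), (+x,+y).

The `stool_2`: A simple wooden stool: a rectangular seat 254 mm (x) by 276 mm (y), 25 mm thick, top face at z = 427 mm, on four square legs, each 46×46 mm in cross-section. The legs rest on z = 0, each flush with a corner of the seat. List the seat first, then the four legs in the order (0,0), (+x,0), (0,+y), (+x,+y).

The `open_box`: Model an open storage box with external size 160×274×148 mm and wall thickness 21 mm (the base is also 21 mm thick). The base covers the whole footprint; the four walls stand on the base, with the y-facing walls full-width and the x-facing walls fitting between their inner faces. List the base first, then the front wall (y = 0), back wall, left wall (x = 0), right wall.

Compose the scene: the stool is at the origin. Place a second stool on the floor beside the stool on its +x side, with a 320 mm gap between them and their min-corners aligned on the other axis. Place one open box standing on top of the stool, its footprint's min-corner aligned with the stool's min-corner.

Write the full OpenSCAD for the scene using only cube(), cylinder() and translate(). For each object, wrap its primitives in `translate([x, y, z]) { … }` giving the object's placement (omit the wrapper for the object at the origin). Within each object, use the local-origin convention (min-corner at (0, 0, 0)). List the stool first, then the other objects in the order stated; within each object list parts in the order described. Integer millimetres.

translate([0, 0, 389]) cube([286, 285, 36]);
translate([19, 19, 0]) cylinder(h = 389, r = 19);
translate([267, 19, 0]) cylinder(h = 389, r = 19);
translate([19, 266, 0]) cylinder(h = 389, r = 19);
translate([267, 266, 0]) cylinder(h = 389, r = 19);
translate([606, 0, 0]) {
  translate([0, 0, 402]) cube([254, 276, 25]);
  cube([46, 46, 402]);
  translate([208, 0, 0]) cube([46, 46, 402]);
  translate([0, 230, 0]) cube([46, 46, 402]);
  translate([208, 230, 0]) cube([46, 46, 402]);
}
translate([0, 0, 425]) {
  cube([160, 274, 21]);
  translate([0, 0, 21]) cube([160, 21, 127]);
  translate([0, 253, 21]) cube([160, 21, 127]);
  translate([0, 21, 21]) cube([21, 232, 127]);
  translate([139, 21, 21]) cube([21, 232, 127]);
}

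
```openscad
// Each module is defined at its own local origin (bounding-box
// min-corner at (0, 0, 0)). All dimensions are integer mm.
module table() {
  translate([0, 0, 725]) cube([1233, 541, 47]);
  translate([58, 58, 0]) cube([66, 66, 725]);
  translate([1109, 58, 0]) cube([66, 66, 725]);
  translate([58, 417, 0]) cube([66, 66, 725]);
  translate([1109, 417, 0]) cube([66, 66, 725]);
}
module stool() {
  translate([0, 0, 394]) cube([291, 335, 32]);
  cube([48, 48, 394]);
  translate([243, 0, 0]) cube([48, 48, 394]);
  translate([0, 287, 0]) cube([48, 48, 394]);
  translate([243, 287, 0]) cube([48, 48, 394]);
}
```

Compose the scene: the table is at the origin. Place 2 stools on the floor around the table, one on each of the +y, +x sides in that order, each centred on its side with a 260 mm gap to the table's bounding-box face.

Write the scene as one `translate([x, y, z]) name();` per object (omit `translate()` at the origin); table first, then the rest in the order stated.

table();
translate([471, 801, 0]) stool();
translate([1493, 103, 0]) stool();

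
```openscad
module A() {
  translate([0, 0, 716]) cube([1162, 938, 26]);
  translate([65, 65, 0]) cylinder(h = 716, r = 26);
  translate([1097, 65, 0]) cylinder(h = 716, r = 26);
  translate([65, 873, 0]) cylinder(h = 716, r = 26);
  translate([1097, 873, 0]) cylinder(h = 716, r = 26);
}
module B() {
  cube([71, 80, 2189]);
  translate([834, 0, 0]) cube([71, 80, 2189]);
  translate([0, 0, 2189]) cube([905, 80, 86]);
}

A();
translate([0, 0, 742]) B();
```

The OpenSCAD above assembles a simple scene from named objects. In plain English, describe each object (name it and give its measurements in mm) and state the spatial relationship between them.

A is a table: top 1162 mm (x) × 938 mm (y), 26 mm thick, upper face at z = 742 mm, on four round legs of 52 mm diameter, each leg's bounding box inset 39 mm from the nearest pair of top edges, running from z = 0 to the bottom of the top.

B is a rectangular door frame: two vertical jambs of 71×80 mm section, 2189 mm tall, with a clear opening 763 mm wide between their inner faces. A header 86 mm tall and 80 mm deep lies on top of the jambs and spans the full outside width.

The door frame is on top of the table.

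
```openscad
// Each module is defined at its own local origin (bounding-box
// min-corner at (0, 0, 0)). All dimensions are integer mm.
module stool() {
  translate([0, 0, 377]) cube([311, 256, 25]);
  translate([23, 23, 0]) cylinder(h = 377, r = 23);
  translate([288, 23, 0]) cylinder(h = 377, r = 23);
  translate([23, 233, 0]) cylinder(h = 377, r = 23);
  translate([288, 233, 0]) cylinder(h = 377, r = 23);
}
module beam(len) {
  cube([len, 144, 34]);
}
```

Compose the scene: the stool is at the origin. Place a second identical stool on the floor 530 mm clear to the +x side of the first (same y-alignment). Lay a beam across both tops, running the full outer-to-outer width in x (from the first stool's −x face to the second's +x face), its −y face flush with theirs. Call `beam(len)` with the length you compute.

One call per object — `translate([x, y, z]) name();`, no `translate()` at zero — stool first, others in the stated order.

stool();
translate([841, 0, 0]) stool();
translate([0, 0, 402]) beam(1152);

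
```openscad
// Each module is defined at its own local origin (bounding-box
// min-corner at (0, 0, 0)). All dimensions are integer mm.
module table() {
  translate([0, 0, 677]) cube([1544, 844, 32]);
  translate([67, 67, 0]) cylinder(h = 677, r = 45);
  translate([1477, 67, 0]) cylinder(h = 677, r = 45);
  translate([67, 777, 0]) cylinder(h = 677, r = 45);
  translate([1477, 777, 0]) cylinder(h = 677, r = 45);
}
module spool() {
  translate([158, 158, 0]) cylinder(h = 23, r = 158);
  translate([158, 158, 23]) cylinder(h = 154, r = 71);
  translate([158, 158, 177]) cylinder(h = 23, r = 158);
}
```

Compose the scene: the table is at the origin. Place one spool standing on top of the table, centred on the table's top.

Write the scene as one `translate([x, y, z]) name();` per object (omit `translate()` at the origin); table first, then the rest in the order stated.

table();
translate([614, 264, 709]) spool();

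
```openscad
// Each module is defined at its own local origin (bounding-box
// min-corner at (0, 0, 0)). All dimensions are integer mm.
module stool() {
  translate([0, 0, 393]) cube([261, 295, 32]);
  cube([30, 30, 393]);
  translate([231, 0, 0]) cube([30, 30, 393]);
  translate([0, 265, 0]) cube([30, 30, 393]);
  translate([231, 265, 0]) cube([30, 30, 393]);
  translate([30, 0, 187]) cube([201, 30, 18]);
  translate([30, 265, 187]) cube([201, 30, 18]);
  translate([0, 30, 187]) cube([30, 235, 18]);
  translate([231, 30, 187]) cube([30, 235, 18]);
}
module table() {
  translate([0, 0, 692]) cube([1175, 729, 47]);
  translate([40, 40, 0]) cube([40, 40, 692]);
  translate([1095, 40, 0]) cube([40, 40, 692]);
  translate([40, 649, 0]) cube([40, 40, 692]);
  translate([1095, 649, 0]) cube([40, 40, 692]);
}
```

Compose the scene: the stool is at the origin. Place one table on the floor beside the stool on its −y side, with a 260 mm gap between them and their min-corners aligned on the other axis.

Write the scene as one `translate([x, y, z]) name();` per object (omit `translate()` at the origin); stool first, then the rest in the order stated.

stool();
translate([0, -989, 0]) table();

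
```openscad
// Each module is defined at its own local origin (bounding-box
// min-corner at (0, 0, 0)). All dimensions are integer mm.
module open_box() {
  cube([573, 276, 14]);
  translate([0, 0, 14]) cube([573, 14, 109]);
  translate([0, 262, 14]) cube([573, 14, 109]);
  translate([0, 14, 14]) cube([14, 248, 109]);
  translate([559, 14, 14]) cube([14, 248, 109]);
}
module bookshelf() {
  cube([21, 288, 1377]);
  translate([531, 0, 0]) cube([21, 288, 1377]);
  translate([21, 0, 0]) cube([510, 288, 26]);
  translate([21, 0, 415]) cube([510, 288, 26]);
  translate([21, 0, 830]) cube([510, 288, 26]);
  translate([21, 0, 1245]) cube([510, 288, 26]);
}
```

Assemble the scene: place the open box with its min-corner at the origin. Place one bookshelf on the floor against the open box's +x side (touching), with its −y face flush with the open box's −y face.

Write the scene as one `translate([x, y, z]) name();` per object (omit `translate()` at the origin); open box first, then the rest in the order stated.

open_box();
translate([573, 0, 0]) bookshelf();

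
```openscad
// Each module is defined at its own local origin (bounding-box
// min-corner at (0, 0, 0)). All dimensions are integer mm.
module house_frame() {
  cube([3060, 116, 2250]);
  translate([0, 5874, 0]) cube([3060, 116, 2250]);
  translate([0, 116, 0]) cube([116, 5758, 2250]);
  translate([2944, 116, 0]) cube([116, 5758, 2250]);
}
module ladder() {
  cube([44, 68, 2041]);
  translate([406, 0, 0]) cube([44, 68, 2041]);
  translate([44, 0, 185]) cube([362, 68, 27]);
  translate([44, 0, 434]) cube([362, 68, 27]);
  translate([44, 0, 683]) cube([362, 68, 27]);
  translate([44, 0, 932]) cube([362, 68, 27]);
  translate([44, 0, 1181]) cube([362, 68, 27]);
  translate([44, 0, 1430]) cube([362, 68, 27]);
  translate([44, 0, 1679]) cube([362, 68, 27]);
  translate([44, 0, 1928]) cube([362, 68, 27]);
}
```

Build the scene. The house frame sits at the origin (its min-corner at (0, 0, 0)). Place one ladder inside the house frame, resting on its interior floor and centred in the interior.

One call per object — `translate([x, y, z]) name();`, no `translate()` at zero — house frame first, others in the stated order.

house_frame();
translate([1305, 2961, 0]) ladder();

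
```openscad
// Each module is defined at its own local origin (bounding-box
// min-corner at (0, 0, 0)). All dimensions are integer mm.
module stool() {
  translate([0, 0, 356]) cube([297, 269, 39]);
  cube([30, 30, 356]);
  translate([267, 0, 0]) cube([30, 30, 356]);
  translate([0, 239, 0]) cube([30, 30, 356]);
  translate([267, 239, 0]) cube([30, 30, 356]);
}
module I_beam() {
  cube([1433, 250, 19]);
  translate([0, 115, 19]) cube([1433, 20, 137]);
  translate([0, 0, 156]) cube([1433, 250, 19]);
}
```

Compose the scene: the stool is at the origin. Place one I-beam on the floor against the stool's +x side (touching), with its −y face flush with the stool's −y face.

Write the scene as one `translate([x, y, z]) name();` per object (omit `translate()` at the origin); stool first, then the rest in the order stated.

stool();
translate([297, 0, 0]) I_beam();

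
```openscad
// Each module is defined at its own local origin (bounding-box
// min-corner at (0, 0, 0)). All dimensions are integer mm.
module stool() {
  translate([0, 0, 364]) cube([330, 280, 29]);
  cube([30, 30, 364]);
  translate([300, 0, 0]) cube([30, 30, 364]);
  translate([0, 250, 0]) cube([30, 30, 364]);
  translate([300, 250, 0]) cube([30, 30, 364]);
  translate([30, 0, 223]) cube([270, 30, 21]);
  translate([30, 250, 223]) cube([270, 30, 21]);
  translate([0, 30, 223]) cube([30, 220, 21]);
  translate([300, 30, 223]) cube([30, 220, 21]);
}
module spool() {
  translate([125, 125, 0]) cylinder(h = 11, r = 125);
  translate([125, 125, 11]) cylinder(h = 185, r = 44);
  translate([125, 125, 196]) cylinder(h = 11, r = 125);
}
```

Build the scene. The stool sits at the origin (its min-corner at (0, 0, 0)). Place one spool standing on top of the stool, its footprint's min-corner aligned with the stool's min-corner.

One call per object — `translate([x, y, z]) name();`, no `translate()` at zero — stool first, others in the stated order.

stool();
translate([0, 0, 393]) spool();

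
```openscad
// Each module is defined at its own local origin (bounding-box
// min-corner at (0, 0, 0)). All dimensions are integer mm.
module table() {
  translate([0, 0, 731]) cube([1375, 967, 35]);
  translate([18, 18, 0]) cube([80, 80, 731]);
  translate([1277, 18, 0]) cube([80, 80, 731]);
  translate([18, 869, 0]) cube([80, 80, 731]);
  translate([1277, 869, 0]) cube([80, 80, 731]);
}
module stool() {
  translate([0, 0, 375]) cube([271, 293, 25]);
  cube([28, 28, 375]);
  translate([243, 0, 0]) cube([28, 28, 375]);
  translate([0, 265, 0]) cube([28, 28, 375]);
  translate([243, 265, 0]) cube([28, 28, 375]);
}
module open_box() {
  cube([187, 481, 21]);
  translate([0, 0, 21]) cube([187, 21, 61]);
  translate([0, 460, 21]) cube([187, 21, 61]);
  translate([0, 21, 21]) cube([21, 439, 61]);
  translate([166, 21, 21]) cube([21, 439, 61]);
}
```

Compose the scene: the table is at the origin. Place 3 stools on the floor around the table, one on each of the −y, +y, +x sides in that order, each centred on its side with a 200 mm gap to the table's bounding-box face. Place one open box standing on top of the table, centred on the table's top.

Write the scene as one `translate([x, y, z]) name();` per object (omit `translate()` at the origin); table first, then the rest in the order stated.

table();
translate([552, -493, 0]) stool();
translate([552, 1167, 0]) stool();
translate([1575, 337, 0]) stool();
translate([594, 243, 766]) open_box();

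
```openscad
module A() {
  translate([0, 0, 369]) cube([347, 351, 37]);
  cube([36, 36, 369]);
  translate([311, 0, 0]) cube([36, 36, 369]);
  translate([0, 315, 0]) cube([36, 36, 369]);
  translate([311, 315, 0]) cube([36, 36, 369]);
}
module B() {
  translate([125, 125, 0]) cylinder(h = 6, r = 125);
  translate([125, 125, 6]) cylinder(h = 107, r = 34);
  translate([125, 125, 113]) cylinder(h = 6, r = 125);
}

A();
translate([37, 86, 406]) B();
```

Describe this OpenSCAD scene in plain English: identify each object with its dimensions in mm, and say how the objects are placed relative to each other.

A is a four-legged stool. The seat is 347×351 mm, 37 mm thick, top at z = 406 mm. It stands on four square legs, each 36×36 mm in cross-section, from z = 0 to the seat underside, each flush with a corner of the seat.

B is a spool: two coaxial disc flanges of radius 125 mm and thickness 6 mm, joined by a core cylinder of radius 34 mm and height 107 mm. The lower flange rests on z = 0 and the three cylinders share a vertical axis.

The spool is on top of the stool.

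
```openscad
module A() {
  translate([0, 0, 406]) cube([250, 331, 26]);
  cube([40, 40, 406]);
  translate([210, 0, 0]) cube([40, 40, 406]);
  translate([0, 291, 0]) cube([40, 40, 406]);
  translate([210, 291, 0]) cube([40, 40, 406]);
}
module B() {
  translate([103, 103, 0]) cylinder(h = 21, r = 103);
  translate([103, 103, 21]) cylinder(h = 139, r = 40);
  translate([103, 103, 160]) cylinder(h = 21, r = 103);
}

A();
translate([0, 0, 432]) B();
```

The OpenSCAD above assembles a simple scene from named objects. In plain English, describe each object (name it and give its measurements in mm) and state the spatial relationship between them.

A is a simple wooden stool: a rectangular seat 250 mm (x) by 331 mm (y), 26 mm thick, top face at z = 432 mm, on four square legs, each 40×40 mm in cross-section. The legs rest on z = 0, each flush with a corner of the seat.

B is a spool: two coaxial disc flanges of radius 103 mm and thickness 21 mm, joined by a core cylinder of radius 40 mm and height 139 mm. The lower flange rests on z = 0 and the three cylinders share a vertical axis.

The spool is on top of the stool.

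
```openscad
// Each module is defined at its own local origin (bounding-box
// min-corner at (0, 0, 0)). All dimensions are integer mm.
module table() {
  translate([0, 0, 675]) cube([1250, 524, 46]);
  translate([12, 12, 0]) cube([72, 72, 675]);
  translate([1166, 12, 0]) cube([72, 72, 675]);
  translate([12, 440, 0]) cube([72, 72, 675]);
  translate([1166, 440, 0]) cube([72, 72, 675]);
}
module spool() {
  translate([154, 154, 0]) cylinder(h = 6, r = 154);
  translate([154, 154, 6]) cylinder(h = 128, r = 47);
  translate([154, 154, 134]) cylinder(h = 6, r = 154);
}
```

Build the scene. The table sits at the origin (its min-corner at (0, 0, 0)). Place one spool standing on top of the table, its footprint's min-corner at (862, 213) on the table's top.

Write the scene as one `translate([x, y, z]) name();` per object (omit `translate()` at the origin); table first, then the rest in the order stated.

table();
translate([862, 213, 721]) spool();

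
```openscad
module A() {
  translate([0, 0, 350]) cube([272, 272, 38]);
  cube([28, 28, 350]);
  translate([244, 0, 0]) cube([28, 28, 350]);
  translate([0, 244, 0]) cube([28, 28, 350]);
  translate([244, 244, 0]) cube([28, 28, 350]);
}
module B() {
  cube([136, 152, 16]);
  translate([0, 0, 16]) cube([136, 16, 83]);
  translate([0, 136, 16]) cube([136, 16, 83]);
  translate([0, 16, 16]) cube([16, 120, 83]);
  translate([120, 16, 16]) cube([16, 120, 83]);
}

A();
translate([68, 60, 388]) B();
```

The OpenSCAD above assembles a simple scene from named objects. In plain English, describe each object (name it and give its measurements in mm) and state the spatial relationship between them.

A is a four-legged stool. The seat is 272×272 mm, 38 mm thick, top at z = 388 mm. It stands on four square legs, each 28×28 mm in cross-section, from z = 0 to the seat underside, each flush with a corner of the seat.

B is an open storage box with external size 136×152×99 mm and wall thickness 16 mm (the base is also 16 mm thick). The base covers the whole footprint; the four walls stand on the base, with the y-facing walls full-width and the x-facing walls fitting between their inner faces.

The open box is on top of the stool, centred.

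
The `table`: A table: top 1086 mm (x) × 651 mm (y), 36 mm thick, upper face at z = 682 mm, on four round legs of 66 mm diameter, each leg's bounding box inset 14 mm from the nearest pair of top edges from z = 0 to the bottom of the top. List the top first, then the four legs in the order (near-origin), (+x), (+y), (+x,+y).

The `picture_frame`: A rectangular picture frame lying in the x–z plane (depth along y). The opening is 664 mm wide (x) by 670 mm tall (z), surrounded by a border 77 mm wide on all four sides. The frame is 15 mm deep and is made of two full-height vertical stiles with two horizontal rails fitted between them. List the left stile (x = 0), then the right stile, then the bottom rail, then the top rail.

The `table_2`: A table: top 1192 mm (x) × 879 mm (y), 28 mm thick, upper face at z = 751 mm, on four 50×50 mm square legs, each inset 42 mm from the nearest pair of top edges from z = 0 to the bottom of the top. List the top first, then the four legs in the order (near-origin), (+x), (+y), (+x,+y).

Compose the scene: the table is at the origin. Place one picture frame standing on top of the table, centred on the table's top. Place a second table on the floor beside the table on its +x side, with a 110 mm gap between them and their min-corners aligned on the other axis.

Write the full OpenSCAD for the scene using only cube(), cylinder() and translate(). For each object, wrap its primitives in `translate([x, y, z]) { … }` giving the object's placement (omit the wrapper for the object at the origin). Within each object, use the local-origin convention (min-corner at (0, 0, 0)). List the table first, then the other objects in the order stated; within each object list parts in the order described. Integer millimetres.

translate([0, 0, 646]) cube([1086, 651, 36]);
translate([47, 47, 0]) cylinder(h = 646, r = 33);
translate([1039, 47, 0]) cylinder(h = 646, r = 33);
translate([47, 604, 0]) cylinder(h = 646, r = 33);
translate([1039, 604, 0]) cylinder(h = 646, r = 33);
translate([134, 318, 682]) {
  cube([77, 15, 824]);
  translate([741, 0, 0]) cube([77, 15, 824]);
  translate([77, 0, 0]) cube([664, 15, 77]);
  translate([77, 0, 747]) cube([664, 15, 77]);
}
translate([1196, 0, 0]) {
  translate([0, 0, 723]) cube([1192, 879, 28]);
  translate([42, 42, 0]) cube([50, 50, 723]);
  translate([1100, 42, 0]) cube([50, 50, 723]);
  translate([42, 787, 0]) cube([50, 50, 723]);
  translate([1100, 787, 0]) cube([50, 50, 723]);
}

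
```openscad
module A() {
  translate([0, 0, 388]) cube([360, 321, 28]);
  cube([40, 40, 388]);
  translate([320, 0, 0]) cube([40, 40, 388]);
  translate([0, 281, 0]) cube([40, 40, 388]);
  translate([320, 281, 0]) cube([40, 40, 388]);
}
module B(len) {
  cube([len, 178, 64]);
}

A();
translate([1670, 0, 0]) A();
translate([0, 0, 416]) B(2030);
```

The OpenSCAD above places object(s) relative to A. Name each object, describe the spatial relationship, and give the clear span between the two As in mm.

Second stool starts at x = 1670; first ends at x = 360; clear span = 1670 − 360 = 1310 mm.

A is a stool. B is a beam. A beam spans the tops of two stools. The clear span between the two stools is 1310 mm.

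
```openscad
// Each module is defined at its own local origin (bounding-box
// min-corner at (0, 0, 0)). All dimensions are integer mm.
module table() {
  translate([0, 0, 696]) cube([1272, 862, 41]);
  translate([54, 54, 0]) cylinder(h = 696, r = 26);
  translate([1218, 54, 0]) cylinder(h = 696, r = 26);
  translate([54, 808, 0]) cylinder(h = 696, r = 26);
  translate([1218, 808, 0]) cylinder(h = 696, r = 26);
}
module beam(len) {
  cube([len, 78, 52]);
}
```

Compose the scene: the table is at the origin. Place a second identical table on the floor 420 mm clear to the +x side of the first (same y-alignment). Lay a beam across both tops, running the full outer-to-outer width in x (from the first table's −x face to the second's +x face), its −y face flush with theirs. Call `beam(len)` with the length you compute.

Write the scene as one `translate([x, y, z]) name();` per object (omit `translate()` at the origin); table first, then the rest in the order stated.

table();
translate([1692, 0, 0]) table();
translate([0, 0, 737]) beam(2964);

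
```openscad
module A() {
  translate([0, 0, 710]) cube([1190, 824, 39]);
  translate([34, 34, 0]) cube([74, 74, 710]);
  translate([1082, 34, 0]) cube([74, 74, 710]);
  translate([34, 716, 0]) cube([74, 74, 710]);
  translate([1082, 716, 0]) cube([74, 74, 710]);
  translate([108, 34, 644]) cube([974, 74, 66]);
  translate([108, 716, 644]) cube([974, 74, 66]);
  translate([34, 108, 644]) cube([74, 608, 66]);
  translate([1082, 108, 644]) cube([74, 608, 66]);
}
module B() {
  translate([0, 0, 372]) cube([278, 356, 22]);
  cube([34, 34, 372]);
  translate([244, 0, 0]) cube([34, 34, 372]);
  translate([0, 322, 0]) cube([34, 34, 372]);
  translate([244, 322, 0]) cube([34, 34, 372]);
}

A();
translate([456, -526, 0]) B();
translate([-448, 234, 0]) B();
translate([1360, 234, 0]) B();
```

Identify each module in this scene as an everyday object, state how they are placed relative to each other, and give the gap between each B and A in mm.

Each stool's nearest face is 170 mm from the table's bounding box.

A is a table. B is a stool. Three stools sit around the table at the −y, −x, +x sides. The gap between each stool and the table is 170 mm.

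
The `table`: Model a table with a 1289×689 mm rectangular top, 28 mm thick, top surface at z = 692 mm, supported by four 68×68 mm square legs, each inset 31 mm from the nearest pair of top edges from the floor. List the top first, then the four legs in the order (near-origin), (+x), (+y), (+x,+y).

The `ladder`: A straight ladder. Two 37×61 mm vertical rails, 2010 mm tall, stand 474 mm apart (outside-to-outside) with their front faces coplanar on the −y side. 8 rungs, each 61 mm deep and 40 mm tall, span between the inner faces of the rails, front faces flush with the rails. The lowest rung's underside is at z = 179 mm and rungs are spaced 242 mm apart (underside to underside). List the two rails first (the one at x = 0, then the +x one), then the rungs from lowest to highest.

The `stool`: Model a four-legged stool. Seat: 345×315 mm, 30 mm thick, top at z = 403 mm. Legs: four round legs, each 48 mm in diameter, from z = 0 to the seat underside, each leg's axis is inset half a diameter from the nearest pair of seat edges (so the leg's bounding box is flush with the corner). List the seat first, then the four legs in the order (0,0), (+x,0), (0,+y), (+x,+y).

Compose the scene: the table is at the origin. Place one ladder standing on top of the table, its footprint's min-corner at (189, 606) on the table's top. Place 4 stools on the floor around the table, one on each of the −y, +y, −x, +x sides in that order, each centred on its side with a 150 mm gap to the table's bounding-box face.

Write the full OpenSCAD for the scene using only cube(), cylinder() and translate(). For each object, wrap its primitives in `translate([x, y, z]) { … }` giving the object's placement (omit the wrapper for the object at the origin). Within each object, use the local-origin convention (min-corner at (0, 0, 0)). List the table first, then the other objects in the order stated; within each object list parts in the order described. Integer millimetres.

translate([0, 0, 664]) cube([1289, 689, 28]);
translate([31, 31, 0]) cube([68, 68, 664]);
translate([1190, 31, 0]) cube([68, 68, 664]);
translate([31, 590, 0]) cube([68, 68, 664]);
translate([1190, 590, 0]) cube([68, 68, 664]);
translate([189, 606, 692]) {
  cube([37, 61, 2010]);
  translate([437, 0, 0]) cube([37, 61, 2010]);
  translate([37, 0, 179]) cube([400, 61, 40]);
  translate([37, 0, 421]) cube([400, 61, 40]);
  translate([37, 0, 663]) cube([400, 61, 40]);
  translate([37, 0, 905]) cube([400, 61, 40]);
  translate([37, 0, 1147]) cube([400, 61, 40]);
  translate([37, 0, 1389]) cube([400, 61, 40]);
  translate([37, 0, 1631]) cube([400, 61, 40]);
  translate([37, 0, 1873]) cube([400, 61, 40]);
}
translate([472, -465, 0]) {
  translate([0, 0, 373]) cube([345, 315, 30]);
  translate([24, 24, 0]) cylinder(h = 373, r = 24);
  translate([321, 24, 0]) cylinder(h = 373, r = 24);
  translate([24, 291, 0]) cylinder(h = 373, r = 24);
  translate([321, 291, 0]) cylinder(h = 373, r = 24);
}
translate([472, 839, 0]) {
  translate([0, 0, 373]) cube([345, 315, 30]);
  translate([24, 24, 0]) cylinder(h = 373, r = 24);
  translate([321, 24, 0]) cylinder(h = 373, r = 24);
  translate([24, 291, 0]) cylinder(h = 373, r = 24);
  translate([321, 291, 0]) cylinder(h = 373, r = 24);
}
translate([-495, 187, 0]) {
  translate([0, 0, 373]) cube([345, 315, 30]);
  translate([24, 24, 0]) cylinder(h = 373, r = 24);
  translate([321, 24, 0]) cylinder(h = 373, r = 24);
  translate([24, 291, 0]) cylinder(h = 373, r = 24);
  translate([321, 291, 0]) cylinder(h = 373, r = 24);
}
translate([1439, 187, 0]) {
  translate([0, 0, 373]) cube([345, 315, 30]);
  translate([24, 24, 0]) cylinder(h = 373, r = 24);
  translate([321, 24, 0]) cylinder(h = 373, r = 24);
  translate([24, 291, 0]) cylinder(h = 373, r = 24);
  translate([321, 291, 0]) cylinder(h = 373, r = 24);
}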